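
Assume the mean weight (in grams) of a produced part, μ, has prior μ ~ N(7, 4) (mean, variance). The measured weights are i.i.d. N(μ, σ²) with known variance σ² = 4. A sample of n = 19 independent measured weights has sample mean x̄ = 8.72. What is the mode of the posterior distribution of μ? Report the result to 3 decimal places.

μ̂_MAP = 8.634

n = 19, x̄ = 8.72.
For a Normal prior and Normal likelihood with known variance, the posterior is Normal; its mode equals its mean, the precision-weighted average.
Prior precision 1/σ₀² = 1/4 = 0.25; data precision n/σ² = 19/4 = 4.75.
μ̂ = (0.25·7 + 4.75·8.72) / (0.25 + 4.75) = 43.17/5 = 8.634.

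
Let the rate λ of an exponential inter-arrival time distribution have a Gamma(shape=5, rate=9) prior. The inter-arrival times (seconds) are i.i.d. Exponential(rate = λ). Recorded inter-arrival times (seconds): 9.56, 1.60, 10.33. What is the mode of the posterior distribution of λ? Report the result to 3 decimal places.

λ̂_MAP = 0.230

The Exponential(rate=λ) likelihood is ∝ λ^n e^(−λΣtᵢ). Here n = 3 and Σtᵢ = 9.56 + 1.60 + 10.33 = 21.49.
Posterior ∝ λ^4e^(−9λ) · λ^3e^(−21.49λ) = λ^7e^(−30.49λ), i.e. Gamma(8, 30.49).
Mode = (a−1)/b = 7/30.49 ≈ 0.230.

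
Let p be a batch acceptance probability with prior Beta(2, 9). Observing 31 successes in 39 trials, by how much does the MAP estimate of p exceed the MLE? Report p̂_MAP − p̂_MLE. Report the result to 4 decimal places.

MAP − MLE = -0.1282

Posterior is Beta(33, 17); MAP = (33−1)/(50−2) = 32/48 ≈ 0.66667.
MLE ignores the prior: p̂_MLE = k/n = 31/39 ≈ 0.79487.
Difference = 32/48 − 31/39 = -5/39 ≈ -0.1282.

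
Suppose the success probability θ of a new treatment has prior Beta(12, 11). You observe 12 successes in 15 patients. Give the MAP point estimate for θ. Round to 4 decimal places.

Prior: Beta(12, 11).
Data: 12 successes in 15 trials. The binomial likelihood contributes θ^12(1−θ)^3, so the posterior is Beta(12+12, 11+3) = Beta(24, 14).
For Beta(a, b) with a, b > 1 the mode is (a−1)/(a+b−2) = 23/36 ≈ 0.6389.

θ̂_MAP = 0.6389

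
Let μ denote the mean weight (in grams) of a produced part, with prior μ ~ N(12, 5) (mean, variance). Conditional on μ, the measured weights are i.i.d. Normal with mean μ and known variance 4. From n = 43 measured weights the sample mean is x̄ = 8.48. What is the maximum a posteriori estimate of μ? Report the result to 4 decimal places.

n = 43, x̄ = 8.48.
For a Normal prior and Normal likelihood with known variance, the posterior is Normal; its mode equals its mean, the precision-weighted average.
Prior precision 1/σ₀² = 1/5 = 0.2; data precision n/σ² = 43/4 = 10.75.
μ̂ = (0.2·12 + 10.75·8.48) / (0.2 + 10.75) = 93.56/10.95 = 9356/1095 ≈ 8.5443.

μ̂_MAP = 8.5443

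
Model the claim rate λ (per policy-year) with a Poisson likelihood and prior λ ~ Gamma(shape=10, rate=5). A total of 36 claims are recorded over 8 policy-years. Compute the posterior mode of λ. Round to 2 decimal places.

Σxᵢ = 36, n = 8.
Posterior ∝ λ^9e^(−5λ) · λ^36e^(−8λ) = λ^45e^(−13λ), i.e. Gamma(shape=46, rate=13).
The mode of a Gamma(a, b) with a ≥ 1 (shape–rate) is (a−1)/b = 45/13 ≈ 3.46.

λ̂_MAP = 3.46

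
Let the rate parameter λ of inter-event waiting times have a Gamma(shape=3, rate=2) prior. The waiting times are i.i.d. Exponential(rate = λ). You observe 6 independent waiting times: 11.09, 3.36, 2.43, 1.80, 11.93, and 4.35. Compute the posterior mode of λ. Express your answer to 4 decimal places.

The Exponential(rate=λ) likelihood is ∝ λ^n e^(−λΣtᵢ). Here n = 6 and Σtᵢ = 11.09 + 3.36 + 2.43 + 1.80 + 11.93 + 4.35 = 34.96.
Posterior ∝ λ^2e^(−2λ) · λ^6e^(−34.96λ) = λ^8e^(−36.96λ), i.e. Gamma(9, 36.96).
Mode = (a−1)/b = 8/36.96 ≈ 0.2165.

λ̂_MAP = 0.2165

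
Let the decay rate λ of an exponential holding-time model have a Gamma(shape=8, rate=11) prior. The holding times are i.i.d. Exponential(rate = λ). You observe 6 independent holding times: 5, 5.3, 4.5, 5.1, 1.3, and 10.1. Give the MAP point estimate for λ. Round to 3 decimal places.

λ̂_MAP = 0.307

The Exponential(rate=λ) likelihood is ∝ λ^n e^(−λΣtᵢ). Here n = 6 and Σtᵢ = 5 + 5.3 + 4.5 + 5.1 + 1.3 + 10.1 = 31.3.
Posterior ∝ λ^7e^(−11λ) · λ^6e^(−31.3λ) = λ^13e^(−42.3λ), i.e. Gamma(14, 42.3).
Mode = (a−1)/b = 13/42.3 ≈ 0.307.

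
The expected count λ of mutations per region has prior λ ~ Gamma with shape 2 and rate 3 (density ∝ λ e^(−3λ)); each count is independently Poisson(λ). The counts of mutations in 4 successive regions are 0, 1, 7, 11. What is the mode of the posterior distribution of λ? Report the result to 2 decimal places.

Σxᵢ = 0+1+7+11 = 19, with n = 4.
Posterior ∝ λe^(−3λ) · λ^19e^(−4λ) = λ^20e^(−7λ), i.e. Gamma(shape=21, rate=7).
The mode of a Gamma(a, b) with a ≥ 1 (shape–rate) is (a−1)/b = 20/7 ≈ 2.86.

λ̂_MAP = 2.86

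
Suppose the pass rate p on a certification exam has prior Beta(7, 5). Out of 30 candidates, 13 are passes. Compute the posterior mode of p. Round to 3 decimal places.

p̂_MAP = 0.475

Prior: Beta(7, 5).
Data: 13 successes in 30 trials. The binomial likelihood contributes p^13(1−p)^17, so the posterior is Beta(7+13, 5+17) = Beta(20, 22).
For Beta(a, b) with a, b > 1 the mode is (a−1)/(a+b−2) = 19/40 ≈ 0.475.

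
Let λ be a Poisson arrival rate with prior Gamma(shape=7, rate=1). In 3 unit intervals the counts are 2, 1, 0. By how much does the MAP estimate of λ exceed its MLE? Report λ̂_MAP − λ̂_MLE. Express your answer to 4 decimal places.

MAP − MLE = 1.2500

Σxᵢ = 3. Posterior is Gamma(10, 4); MAP = (10−1)/4 = 9/4 ≈ 2.25000.
MLE = x̄ = 3/3 ≈ 1.00000.
Difference = 9/4 − 3/3 = 5/4 ≈ 1.2500.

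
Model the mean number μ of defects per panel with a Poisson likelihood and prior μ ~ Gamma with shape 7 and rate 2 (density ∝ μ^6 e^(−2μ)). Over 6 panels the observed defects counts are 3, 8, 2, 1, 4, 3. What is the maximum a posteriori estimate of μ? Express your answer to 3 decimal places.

Σxᵢ = 3+8+2+1+4+3 = 21, with n = 6.
Posterior ∝ μ^6e^(−2μ) · μ^21e^(−6μ) = μ^27e^(−8μ), i.e. Gamma(shape=28, rate=8).
The mode of a Gamma(a, b) with a ≥ 1 (shape–rate) is (a−1)/b = 27/8 ≈ 3.375.

μ̂_MAP = 3.375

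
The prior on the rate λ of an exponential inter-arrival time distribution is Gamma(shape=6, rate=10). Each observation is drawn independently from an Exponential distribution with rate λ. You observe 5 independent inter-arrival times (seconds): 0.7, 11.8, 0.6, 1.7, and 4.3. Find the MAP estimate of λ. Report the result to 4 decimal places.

The Exponential(rate=λ) likelihood is ∝ λ^n e^(−λΣtᵢ). Here n = 5 and Σtᵢ = 0.7 + 11.8 + 0.6 + 1.7 + 4.3 = 19.1.
Posterior ∝ λ^5e^(−10λ) · λ^5e^(−19.1λ) = λ^10e^(−29.1λ), i.e. Gamma(11, 29.1).
Mode = (a−1)/b = 10/29.1 ≈ 0.3436.

λ̂_MAP = 0.3436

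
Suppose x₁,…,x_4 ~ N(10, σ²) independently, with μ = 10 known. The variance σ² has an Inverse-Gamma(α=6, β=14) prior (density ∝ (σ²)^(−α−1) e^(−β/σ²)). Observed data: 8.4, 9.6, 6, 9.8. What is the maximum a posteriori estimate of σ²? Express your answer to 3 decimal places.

σ̂²_MAP = 2.598

Sum of squared deviations about the known mean: SS = (8.4−10)² + (9.6−10)² + (6−10)² + (9.8−10)² = 18.76.
The Normal likelihood contributes (σ²)^(−n/2) exp(−SS/(2σ²)), so the posterior is Inverse-Gamma(α + n/2, β + SS/2) = Inverse-Gamma(8, 23.38).
The mode of Inverse-Gamma(a, b) is b/(a+1) = 23.38/9 ≈ 2.598.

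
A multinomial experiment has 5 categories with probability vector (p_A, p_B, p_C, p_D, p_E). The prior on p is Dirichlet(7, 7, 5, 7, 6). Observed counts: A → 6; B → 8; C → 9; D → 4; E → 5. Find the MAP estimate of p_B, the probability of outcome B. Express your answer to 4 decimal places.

MAP estimate of p_B = 0.2373

The posterior is Dirichlet(αᵢ + nᵢ) = Dirichlet(13, 15, 14, 11, 11).
For a Dirichlet(a₁,…,a_K) with all aᵢ > 1, the mode has j-th component (aⱼ − 1)/(Σaᵢ − K).
Here Σaᵢ = 64 and K = 5, so p_B = (15 − 1)/(64 − 5) = 14/59 ≈ 0.2373.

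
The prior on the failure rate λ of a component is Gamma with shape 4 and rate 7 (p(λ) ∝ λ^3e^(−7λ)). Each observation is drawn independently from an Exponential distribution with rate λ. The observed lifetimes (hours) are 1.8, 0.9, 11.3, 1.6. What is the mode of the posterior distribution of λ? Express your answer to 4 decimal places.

λ̂_MAP = 0.3097

The Exponential(rate=λ) likelihood is ∝ λ^n e^(−λΣtᵢ). Here n = 4 and Σtᵢ = 1.8 + 0.9 + 11.3 + 1.6 = 15.6.
Posterior ∝ λ^3e^(−7λ) · λ^4e^(−15.6λ) = λ^7e^(−22.6λ), i.e. Gamma(8, 22.6).
Mode = (a−1)/b = 7/22.6 ≈ 0.3097.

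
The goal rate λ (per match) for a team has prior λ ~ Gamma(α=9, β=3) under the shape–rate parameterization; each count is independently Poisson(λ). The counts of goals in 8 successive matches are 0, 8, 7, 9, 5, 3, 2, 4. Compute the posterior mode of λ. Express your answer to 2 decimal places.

Σxᵢ = 0+8+7+9+5+3+2+4 = 38, with n = 8.
Posterior ∝ λ^8e^(−3λ) · λ^38e^(−8λ) = λ^46e^(−11λ), i.e. Gamma(shape=47, rate=11).
The mode of a Gamma(a, b) with a ≥ 1 (shape–rate) is (a−1)/b = 46/11 ≈ 4.18.

λ̂_MAP = 4.18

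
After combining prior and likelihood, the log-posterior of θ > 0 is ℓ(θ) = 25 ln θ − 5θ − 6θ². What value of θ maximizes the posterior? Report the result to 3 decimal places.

ℓ'(θ) = 25/θ − 5 − 12θ. Setting this to zero and multiplying by θ: 12θ² + 5θ − 25 = 0.
θ = (−5 + √(5² + 4·12·25)) / (2·12) = (−5 + √1225) / 24 = (−5 + 35)/24 = 5/4.
ℓ''(θ) = −25/θ² − 12 < 0, confirming a maximum.

θ̂_MAP = 1.250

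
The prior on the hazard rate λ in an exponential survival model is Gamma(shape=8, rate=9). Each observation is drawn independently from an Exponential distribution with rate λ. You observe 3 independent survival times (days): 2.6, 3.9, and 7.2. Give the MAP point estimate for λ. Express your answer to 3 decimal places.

The Exponential(rate=λ) likelihood is ∝ λ^n e^(−λΣtᵢ). Here n = 3 and Σtᵢ = 2.6 + 3.9 + 7.2 = 13.7.
Posterior ∝ λ^7e^(−9λ) · λ^3e^(−13.7λ) = λ^10e^(−22.7λ), i.e. Gamma(11, 22.7).
Mode = (a−1)/b = 10/22.7 ≈ 0.441.

λ̂_MAP = 0.441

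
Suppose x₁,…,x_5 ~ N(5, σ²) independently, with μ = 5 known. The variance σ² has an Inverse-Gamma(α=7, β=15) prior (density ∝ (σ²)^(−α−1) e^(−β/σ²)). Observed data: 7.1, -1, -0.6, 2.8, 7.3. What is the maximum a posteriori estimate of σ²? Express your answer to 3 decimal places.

σ̂²_MAP = 5.329

Sum of squared deviations about the known mean: SS = (7.1−5)² + (-1−5)² + (-0.6−5)² + (2.8−5)² + (7.3−5)² = 81.9.
The Normal likelihood contributes (σ²)^(−n/2) exp(−SS/(2σ²)), so the posterior is Inverse-Gamma(α + n/2, β + SS/2) = Inverse-Gamma(9.5, 55.95).
The mode of Inverse-Gamma(a, b) is b/(a+1) = 55.95/10.5 ≈ 5.329.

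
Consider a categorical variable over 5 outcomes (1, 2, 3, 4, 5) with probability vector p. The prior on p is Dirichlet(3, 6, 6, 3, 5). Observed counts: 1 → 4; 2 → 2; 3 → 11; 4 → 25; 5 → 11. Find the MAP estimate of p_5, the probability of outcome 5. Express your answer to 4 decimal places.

MAP estimate: 0.2113

The posterior is Dirichlet(αᵢ + nᵢ) = Dirichlet(7, 8, 17, 28, 16).
For a Dirichlet(a₁,…,a_K) with all aᵢ > 1, the mode has j-th component (aⱼ − 1)/(Σaᵢ − K).
Here Σaᵢ = 76 and K = 5, so p_5 = (16 − 1)/(76 − 5) = 15/71 ≈ 0.2113.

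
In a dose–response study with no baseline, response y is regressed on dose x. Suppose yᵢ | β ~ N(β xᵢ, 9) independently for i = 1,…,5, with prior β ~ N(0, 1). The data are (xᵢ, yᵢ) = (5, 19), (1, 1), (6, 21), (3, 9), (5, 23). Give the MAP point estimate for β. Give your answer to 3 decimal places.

β̂_MAP = 3.467

log p(β | y) = −Σ(yᵢ − βxᵢ)²/(2·9) − β²/(2·1) + const.
Setting the derivative to zero: Σxᵢ(yᵢ − βxᵢ)/9 − β/1 = 0, so β = Σxᵢyᵢ / (Σxᵢ² + σ²/τ²).
Σxᵢyᵢ = 5·19 + 1·1 + 6·21 + 3·9 + 5·23 = 364; Σxᵢ² = 96; σ²/τ² = 9.
β̂_MAP = 364 / (96 + 9) = 364/105 ≈ 3.467.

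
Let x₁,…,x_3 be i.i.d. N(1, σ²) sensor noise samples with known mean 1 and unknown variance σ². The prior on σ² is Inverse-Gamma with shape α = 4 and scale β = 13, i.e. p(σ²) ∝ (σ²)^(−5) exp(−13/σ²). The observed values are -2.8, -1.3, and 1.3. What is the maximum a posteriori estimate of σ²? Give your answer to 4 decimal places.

Sum of squared deviations about the known mean: SS = (-2.8−1)² + (-1.3−1)² + (1.3−1)² = 19.82.
The Normal likelihood contributes (σ²)^(−n/2) exp(−SS/(2σ²)), so the posterior is Inverse-Gamma(α + n/2, β + SS/2) = Inverse-Gamma(5.5, 22.91).
The mode of Inverse-Gamma(a, b) is b/(a+1) = 22.91/6.5 ≈ 3.5246.

σ̂²_MAP = 3.5246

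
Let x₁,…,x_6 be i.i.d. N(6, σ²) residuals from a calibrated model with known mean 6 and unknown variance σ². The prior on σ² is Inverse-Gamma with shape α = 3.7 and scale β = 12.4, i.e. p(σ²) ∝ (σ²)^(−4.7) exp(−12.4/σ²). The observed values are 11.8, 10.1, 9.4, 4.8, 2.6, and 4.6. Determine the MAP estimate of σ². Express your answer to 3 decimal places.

σ̂²_MAP = 6.608

Sum of squared deviations about the known mean: SS = (11.8−6)² + (10.1−6)² + (9.4−6)² + (4.8−6)² + (2.6−6)² + (4.6−6)² = 76.97.
The Normal likelihood contributes (σ²)^(−n/2) exp(−SS/(2σ²)), so the posterior is Inverse-Gamma(α + n/2, β + SS/2) = Inverse-Gamma(6.7, 50.885).
The mode of Inverse-Gamma(a, b) is b/(a+1) = 50.885/7.7 ≈ 6.608.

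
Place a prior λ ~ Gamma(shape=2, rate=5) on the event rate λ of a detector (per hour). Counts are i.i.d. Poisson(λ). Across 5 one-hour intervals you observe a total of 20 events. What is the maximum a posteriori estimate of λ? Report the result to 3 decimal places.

Σxᵢ = 20, n = 5.
Posterior ∝ λe^(−5λ) · λ^20e^(−5λ) = λ^21e^(−10λ), i.e. Gamma(shape=22, rate=10).
The mode of a Gamma(a, b) with a ≥ 1 (shape–rate) is (a−1)/b = 21/10 ≈ 2.100.

λ̂_MAP = 2.100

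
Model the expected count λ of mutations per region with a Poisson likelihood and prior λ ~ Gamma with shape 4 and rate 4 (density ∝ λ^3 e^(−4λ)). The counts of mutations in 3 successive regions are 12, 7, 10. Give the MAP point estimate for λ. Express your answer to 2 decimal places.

λ̂_MAP = 4.57

Σxᵢ = 12+7+10 = 29, with n = 3.
Posterior ∝ λ^3e^(−4λ) · λ^29e^(−3λ) = λ^32e^(−7λ), i.e. Gamma(shape=33, rate=7).
The mode of a Gamma(a, b) with a ≥ 1 (shape–rate) is (a−1)/b = 32/7 ≈ 4.57.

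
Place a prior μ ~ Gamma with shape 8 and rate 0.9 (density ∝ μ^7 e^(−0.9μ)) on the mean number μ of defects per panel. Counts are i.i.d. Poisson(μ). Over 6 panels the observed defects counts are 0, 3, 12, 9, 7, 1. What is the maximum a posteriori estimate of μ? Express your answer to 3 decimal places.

Σxᵢ = 0+3+12+9+7+1 = 32, with n = 6.
Posterior ∝ μ^7e^(−0.9μ) · μ^32e^(−6μ) = μ^39e^(−6.9μ), i.e. Gamma(shape=40, rate=6.9).
The mode of a Gamma(a, b) with a ≥ 1 (shape–rate) is (a−1)/b = 39/6.9 ≈ 5.652.

μ̂_MAP = 5.652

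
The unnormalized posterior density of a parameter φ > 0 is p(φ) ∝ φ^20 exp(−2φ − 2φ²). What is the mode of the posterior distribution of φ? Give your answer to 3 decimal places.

φ̂_MAP = 2.000

ℓ'(φ) = 20/φ − 2 − 4φ. Setting this to zero and multiplying by φ: 4φ² + 2φ − 20 = 0.
φ = (−2 + √(2² + 4·4·20)) / (2·4) = (−2 + √324) / 8 = (−2 + 18)/8 = 2.
ℓ''(φ) = −20/φ² − 4 < 0, confirming a maximum.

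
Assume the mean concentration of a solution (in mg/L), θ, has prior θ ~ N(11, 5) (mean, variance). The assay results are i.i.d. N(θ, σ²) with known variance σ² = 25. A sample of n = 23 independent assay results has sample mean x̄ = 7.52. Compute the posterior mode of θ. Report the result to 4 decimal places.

n = 23, x̄ = 7.52.
For a Normal prior and Normal likelihood with known variance, the posterior is Normal; its mode equals its mean, the precision-weighted average.
Prior precision 1/σ₀² = 1/5 = 0.2; data precision n/σ² = 23/25 = 0.92.
θ̂ = (0.2·11 + 0.92·7.52) / (0.2 + 0.92) = 9.1184/1.12 = 5699/700 ≈ 8.1414.

θ̂_MAP = 8.1414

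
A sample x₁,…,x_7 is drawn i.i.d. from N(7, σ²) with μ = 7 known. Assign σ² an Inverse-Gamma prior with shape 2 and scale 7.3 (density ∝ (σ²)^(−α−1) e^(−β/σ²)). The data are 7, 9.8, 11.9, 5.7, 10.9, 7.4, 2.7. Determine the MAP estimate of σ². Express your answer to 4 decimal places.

Sum of squared deviations about the known mean: SS = (7−7)² + (9.8−7)² + (11.9−7)² + (5.7−7)² + (10.9−7)² + (7.4−7)² + (2.7−7)² = 67.4.
The Normal likelihood contributes (σ²)^(−n/2) exp(−SS/(2σ²)), so the posterior is Inverse-Gamma(α + n/2, β + SS/2) = Inverse-Gamma(5.5, 41).
The mode of Inverse-Gamma(a, b) is b/(a+1) = 41/6.5 ≈ 6.3077.

σ̂²_MAP = 6.3077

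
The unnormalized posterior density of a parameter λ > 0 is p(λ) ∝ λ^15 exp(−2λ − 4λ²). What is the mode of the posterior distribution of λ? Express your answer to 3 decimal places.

λ̂_MAP = 1.250

ℓ'(λ) = 15/λ − 2 − 8λ. Setting this to zero and multiplying by λ: 8λ² + 2λ − 15 = 0.
λ = (−2 + √(2² + 4·8·15)) / (2·8) = (−2 + √484) / 16 = (−2 + 22)/16 = 5/4.
ℓ''(λ) = −15/λ² − 8 < 0, confirming a maximum.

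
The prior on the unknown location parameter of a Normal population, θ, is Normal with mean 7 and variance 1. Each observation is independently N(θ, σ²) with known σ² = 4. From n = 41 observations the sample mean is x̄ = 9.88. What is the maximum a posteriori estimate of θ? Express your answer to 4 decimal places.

n = 41, x̄ = 9.88.
For a Normal prior and Normal likelihood with known variance, the posterior is Normal; its mode equals its mean, the precision-weighted average.
Prior precision 1/σ₀² = 1/1 = 1; data precision n/σ² = 41/4 = 10.25.
θ̂ = (1·7 + 10.25·9.88) / (1 + 10.25) = 108.27/11.25 = 9.6240.

θ̂_MAP = 9.6240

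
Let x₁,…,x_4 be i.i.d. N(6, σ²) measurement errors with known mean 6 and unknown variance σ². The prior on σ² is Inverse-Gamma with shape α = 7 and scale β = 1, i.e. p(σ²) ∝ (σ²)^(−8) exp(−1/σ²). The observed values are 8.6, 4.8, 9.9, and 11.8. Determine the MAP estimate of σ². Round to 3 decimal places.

Sum of squared deviations about the known mean: SS = (8.6−6)² + (4.8−6)² + (9.9−6)² + (11.8−6)² = 57.05.
The Normal likelihood contributes (σ²)^(−n/2) exp(−SS/(2σ²)), so the posterior is Inverse-Gamma(α + n/2, β + SS/2) = Inverse-Gamma(9, 29.525).
The mode of Inverse-Gamma(a, b) is b/(a+1) = 29.525/10 ≈ 2.953.

σ̂²_MAP = 2.953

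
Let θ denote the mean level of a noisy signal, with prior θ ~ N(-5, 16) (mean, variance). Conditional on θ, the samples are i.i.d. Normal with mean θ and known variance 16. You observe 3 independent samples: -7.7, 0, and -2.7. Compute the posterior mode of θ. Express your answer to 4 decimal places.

θ̂_MAP = -3.8500

n = 3; x̄ = ((-7.7) + 0 + (-2.7))/3 = -10.4/3 = -52/15 ≈ -3.4667.
For a Normal prior and Normal likelihood with known variance, the posterior is Normal; its mode equals its mean, the precision-weighted average.
Prior precision 1/σ₀² = 1/16 = 0.0625; data precision n/σ² = 3/16 = 0.1875.
θ̂ = (0.0625·(-5) + 0.1875·(-52/15)) / (0.0625 + 0.1875) = (-0.9625)/0.25 = -3.8500.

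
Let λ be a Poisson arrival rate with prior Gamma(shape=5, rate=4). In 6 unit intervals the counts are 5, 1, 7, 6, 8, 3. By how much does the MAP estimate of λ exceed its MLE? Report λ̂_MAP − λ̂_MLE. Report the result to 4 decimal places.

Σxᵢ = 30. Posterior is Gamma(35, 10); MAP = (35−1)/10 = 34/10 ≈ 3.40000.
MLE = x̄ = 30/6 ≈ 5.00000.
Difference = 34/10 − 30/6 = -8/5 ≈ -1.6000.

MAP − MLE = -1.6000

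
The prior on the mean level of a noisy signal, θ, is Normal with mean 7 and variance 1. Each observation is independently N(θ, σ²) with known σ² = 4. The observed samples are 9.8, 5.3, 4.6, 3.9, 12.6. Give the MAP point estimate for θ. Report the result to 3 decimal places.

n = 5; x̄ = (9.8 + 5.3 + 4.6 + 3.9 + 12.6)/5 = 36.2/5 = 7.24.
For a Normal prior and Normal likelihood with known variance, the posterior is Normal; its mode equals its mean, the precision-weighted average.
Prior precision 1/σ₀² = 1/1 = 1; data precision n/σ² = 5/4 = 1.25.
θ̂ = (1·7 + 1.25·7.24) / (1 + 1.25) = 16.05/2.25 = 107/15 ≈ 7.133.

θ̂_MAP = 7.133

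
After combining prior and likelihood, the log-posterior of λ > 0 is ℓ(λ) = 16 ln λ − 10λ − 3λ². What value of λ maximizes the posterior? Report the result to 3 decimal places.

ℓ'(λ) = 16/λ − 10 − 6λ. Setting this to zero and multiplying by λ: 6λ² + 10λ − 16 = 0.
λ = (−10 + √(10² + 4·6·16)) / (2·6) = (−10 + √484) / 12 = (−10 + 22)/12 = 1.
ℓ''(λ) = −16/λ² − 6 < 0, confirming a maximum.

λ̂_MAP = 1.000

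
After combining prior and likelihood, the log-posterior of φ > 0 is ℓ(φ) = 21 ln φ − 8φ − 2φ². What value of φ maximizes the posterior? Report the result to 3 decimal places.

φ̂_MAP = 1.500

ℓ'(φ) = 21/φ − 8 − 4φ. Setting this to zero and multiplying by φ: 4φ² + 8φ − 21 = 0.
φ = (−8 + √(8² + 4·4·21)) / (2·4) = (−8 + √400) / 8 = (−8 + 20)/8 = 3/2.
ℓ''(φ) = −21/φ² − 4 < 0, confirming a maximum.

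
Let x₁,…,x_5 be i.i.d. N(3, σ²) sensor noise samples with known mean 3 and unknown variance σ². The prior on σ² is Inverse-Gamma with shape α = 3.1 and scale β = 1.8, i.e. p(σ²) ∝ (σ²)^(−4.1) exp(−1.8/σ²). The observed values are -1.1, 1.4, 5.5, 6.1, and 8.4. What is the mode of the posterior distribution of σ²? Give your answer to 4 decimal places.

σ̂²_MAP = 5.1508

Sum of squared deviations about the known mean: SS = (-1.1−3)² + (1.4−3)² + (5.5−3)² + (6.1−3)² + (8.4−3)² = 64.39.
The Normal likelihood contributes (σ²)^(−n/2) exp(−SS/(2σ²)), so the posterior is Inverse-Gamma(α + n/2, β + SS/2) = Inverse-Gamma(5.6, 33.995).
The mode of Inverse-Gamma(a, b) is b/(a+1) = 33.995/6.6 ≈ 5.1508.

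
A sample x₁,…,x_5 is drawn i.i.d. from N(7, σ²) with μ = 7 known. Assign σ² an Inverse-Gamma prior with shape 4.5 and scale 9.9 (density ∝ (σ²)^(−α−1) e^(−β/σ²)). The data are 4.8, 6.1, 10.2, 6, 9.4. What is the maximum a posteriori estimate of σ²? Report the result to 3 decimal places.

σ̂²_MAP = 2.653

Sum of squared deviations about the known mean: SS = (4.8−7)² + (6.1−7)² + (10.2−7)² + (6−7)² + (9.4−7)² = 22.65.
The Normal likelihood contributes (σ²)^(−n/2) exp(−SS/(2σ²)), so the posterior is Inverse-Gamma(α + n/2, β + SS/2) = Inverse-Gamma(7, 21.225).
The mode of Inverse-Gamma(a, b) is b/(a+1) = 21.225/8 ≈ 2.653.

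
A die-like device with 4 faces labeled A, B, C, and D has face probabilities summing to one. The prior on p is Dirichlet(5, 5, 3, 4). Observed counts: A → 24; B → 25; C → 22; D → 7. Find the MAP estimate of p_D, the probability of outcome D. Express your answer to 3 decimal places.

MAP estimate of p_D = 0.110

The posterior is Dirichlet(αᵢ + nᵢ) = Dirichlet(29, 30, 25, 11).
For a Dirichlet(a₁,…,a_K) with all aᵢ > 1, the mode has j-th component (aⱼ − 1)/(Σaᵢ − K).
Here Σaᵢ = 95 and K = 4, so p_D = (11 − 1)/(95 − 4) = 10/91 ≈ 0.110.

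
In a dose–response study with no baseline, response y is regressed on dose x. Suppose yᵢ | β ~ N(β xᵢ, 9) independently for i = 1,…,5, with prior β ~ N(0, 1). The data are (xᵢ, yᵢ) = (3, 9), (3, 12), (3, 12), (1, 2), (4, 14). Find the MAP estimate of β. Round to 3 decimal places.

β̂_MAP = 2.962

log p(β | y) = −Σ(yᵢ − βxᵢ)²/(2·9) − β²/(2·1) + const.
Setting the derivative to zero: Σxᵢ(yᵢ − βxᵢ)/9 − β/1 = 0, so β = Σxᵢyᵢ / (Σxᵢ² + σ²/τ²).
Σxᵢyᵢ = 3·9 + 3·12 + 3·12 + 1·2 + 4·14 = 157; Σxᵢ² = 44; σ²/τ² = 9.
β̂_MAP = 157 / (44 + 9) = 157/53 ≈ 2.962.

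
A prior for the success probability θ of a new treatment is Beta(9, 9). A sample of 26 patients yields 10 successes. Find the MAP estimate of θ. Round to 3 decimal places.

θ̂_MAP = 0.429

Prior: Beta(9, 9).
Data: 10 successes in 26 trials. The binomial likelihood contributes θ^10(1−θ)^16, so the posterior is Beta(9+10, 9+16) = Beta(19, 25).
For Beta(a, b) with a, b > 1 the mode is (a−1)/(a+b−2) = 18/42 ≈ 0.429.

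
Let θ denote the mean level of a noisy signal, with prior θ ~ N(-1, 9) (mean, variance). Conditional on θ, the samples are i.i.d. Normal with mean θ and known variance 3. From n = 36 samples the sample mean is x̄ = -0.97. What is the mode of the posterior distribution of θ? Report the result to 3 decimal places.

n = 36, x̄ = -0.97.
For a Normal prior and Normal likelihood with known variance, the posterior is Normal; its mode equals its mean, the precision-weighted average.
Prior precision 1/σ₀² = 1/9; data precision n/σ² = 36/3 = 12.
θ̂ = ((1/9)·(-1) + 12·(-0.97)) / (1/9 + 12) = (-2644/225)/(109/9) = -2644/2725 ≈ -0.970.

θ̂_MAP = -0.970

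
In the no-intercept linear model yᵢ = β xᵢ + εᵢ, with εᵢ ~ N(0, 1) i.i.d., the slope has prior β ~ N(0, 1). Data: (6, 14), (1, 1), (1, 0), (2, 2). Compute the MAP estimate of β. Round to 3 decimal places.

log p(β | y) = −Σ(yᵢ − βxᵢ)²/(2·1) − β²/(2·1) + const.
Setting the derivative to zero: Σxᵢ(yᵢ − βxᵢ)/1 − β/1 = 0, so β = Σxᵢyᵢ / (Σxᵢ² + σ²/τ²).
Σxᵢyᵢ = 6·14 + 1·1 + 1·0 + 2·2 = 89; Σxᵢ² = 42; σ²/τ² = 1.
β̂_MAP = 89 / (42 + 1) = 89/43 ≈ 2.070.

β̂_MAP = 2.070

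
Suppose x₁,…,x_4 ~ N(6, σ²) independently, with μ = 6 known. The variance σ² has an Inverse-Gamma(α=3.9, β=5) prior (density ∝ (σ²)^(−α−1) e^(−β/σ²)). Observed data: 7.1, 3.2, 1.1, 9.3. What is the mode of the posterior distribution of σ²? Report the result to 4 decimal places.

Sum of squared deviations about the known mean: SS = (7.1−6)² + (3.2−6)² + (1.1−6)² + (9.3−6)² = 43.95.
The Normal likelihood contributes (σ²)^(−n/2) exp(−SS/(2σ²)), so the posterior is Inverse-Gamma(α + n/2, β + SS/2) = Inverse-Gamma(5.9, 26.975).
The mode of Inverse-Gamma(a, b) is b/(a+1) = 26.975/6.9 ≈ 3.9094.

σ̂²_MAP = 3.9094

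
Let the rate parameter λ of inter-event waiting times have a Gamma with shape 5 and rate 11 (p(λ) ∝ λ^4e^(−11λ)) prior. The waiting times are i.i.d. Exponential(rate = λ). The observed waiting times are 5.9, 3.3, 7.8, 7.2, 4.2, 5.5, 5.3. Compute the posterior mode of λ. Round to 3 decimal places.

λ̂_MAP = 0.219

The Exponential(rate=λ) likelihood is ∝ λ^n e^(−λΣtᵢ). Here n = 7 and Σtᵢ = 5.9 + 3.3 + 7.8 + 7.2 + 4.2 + 5.5 + 5.3 = 39.2.
Posterior ∝ λ^4e^(−11λ) · λ^7e^(−39.2λ) = λ^11e^(−50.2λ), i.e. Gamma(12, 50.2).
Mode = (a−1)/b = 11/50.2 ≈ 0.219.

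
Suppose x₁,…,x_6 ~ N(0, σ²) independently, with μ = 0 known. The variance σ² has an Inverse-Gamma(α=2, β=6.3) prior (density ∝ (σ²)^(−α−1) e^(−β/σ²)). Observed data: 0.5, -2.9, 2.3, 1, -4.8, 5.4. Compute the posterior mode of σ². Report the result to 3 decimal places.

σ̂²_MAP = 6.646

Sum of squared deviations about the known mean: SS = (0.5−0)² + (-2.9−0)² + (2.3−0)² + (1−0)² + (-4.8−0)² + (5.4−0)² = 67.15.
The Normal likelihood contributes (σ²)^(−n/2) exp(−SS/(2σ²)), so the posterior is Inverse-Gamma(α + n/2, β + SS/2) = Inverse-Gamma(5, 39.875).
The mode of Inverse-Gamma(a, b) is b/(a+1) = 39.875/6 ≈ 6.646.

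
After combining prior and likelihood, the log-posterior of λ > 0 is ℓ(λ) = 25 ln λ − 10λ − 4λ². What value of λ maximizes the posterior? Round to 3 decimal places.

ℓ'(λ) = 25/λ − 10 − 8λ. Setting this to zero and multiplying by λ: 8λ² + 10λ − 25 = 0.
λ = (−10 + √(10² + 4·8·25)) / (2·8) = (−10 + √900) / 16 = (−10 + 30)/16 = 5/4.
ℓ''(λ) = −25/λ² − 8 < 0, confirming a maximum.

λ̂_MAP = 1.250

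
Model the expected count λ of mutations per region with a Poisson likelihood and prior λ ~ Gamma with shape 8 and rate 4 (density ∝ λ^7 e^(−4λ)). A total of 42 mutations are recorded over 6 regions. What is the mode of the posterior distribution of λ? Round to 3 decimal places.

λ̂_MAP = 4.900

Σxᵢ = 42, n = 6.
Posterior ∝ λ^7e^(−4λ) · λ^42e^(−6λ) = λ^49e^(−10λ), i.e. Gamma(shape=50, rate=10).
The mode of a Gamma(a, b) with a ≥ 1 (shape–rate) is (a−1)/b = 49/10 ≈ 4.900.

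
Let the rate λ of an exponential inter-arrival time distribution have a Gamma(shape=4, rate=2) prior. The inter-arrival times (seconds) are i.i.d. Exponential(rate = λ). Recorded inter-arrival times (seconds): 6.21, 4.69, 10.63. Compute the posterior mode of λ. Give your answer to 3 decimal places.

The Exponential(rate=λ) likelihood is ∝ λ^n e^(−λΣtᵢ). Here n = 3 and Σtᵢ = 6.21 + 4.69 + 10.63 = 21.53.
Posterior ∝ λ^3e^(−2λ) · λ^3e^(−21.53λ) = λ^6e^(−23.53λ), i.e. Gamma(7, 23.53).
Mode = (a−1)/b = 6/23.53 ≈ 0.255.

λ̂_MAP = 0.255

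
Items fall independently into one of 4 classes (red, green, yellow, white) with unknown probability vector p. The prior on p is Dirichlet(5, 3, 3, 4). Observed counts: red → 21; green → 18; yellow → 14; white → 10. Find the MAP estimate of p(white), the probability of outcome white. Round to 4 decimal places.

The posterior is Dirichlet(αᵢ + nᵢ) = Dirichlet(26, 21, 17, 14).
For a Dirichlet(a₁,…,a_K) with all aᵢ > 1, the mode has j-th component (aⱼ − 1)/(Σaᵢ − K).
Here Σaᵢ = 78 and K = 4, so p(white) = (14 − 1)/(78 − 4) = 13/74 ≈ 0.1757.

MAP estimate of p(white) = 0.1757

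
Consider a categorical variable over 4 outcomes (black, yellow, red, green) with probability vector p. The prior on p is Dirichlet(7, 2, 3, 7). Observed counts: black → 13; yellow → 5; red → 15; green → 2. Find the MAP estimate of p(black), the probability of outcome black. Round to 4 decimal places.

The posterior is Dirichlet(αᵢ + nᵢ) = Dirichlet(20, 7, 18, 9).
For a Dirichlet(a₁,…,a_K) with all aᵢ > 1, the mode has j-th component (aⱼ − 1)/(Σaᵢ − K).
Here Σaᵢ = 54 and K = 4, so p(black) = (20 − 1)/(54 − 4) = 19/50 ≈ 0.3800.

MAP estimate of p(black) = 0.3800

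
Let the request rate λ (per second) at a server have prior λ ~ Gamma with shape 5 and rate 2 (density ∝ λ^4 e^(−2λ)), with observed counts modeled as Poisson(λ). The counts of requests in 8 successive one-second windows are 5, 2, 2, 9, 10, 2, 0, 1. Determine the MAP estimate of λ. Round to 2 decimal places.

λ̂_MAP = 3.50

Σxᵢ = 5+2+2+9+10+2+0+1 = 31, with n = 8.
Posterior ∝ λ^4e^(−2λ) · λ^31e^(−8λ) = λ^35e^(−10λ), i.e. Gamma(shape=36, rate=10).
The mode of a Gamma(a, b) with a ≥ 1 (shape–rate) is (a−1)/b = 35/10 ≈ 3.50.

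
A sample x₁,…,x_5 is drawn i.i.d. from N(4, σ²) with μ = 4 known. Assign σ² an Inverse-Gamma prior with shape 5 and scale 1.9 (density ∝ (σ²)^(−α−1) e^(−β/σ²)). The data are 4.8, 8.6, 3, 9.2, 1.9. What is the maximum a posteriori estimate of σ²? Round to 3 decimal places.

Sum of squared deviations about the known mean: SS = (4.8−4)² + (8.6−4)² + (3−4)² + (9.2−4)² + (1.9−4)² = 54.25.
The Normal likelihood contributes (σ²)^(−n/2) exp(−SS/(2σ²)), so the posterior is Inverse-Gamma(α + n/2, β + SS/2) = Inverse-Gamma(7.5, 29.025).
The mode of Inverse-Gamma(a, b) is b/(a+1) = 29.025/8.5 ≈ 3.415.

σ̂²_MAP = 3.415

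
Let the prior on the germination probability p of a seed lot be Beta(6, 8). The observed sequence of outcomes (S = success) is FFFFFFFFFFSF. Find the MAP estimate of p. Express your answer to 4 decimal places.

Prior: Beta(6, 8).
Data: 1 success in 12 trials (from the sequence). The binomial likelihood contributes p(1−p)^11, so the posterior is Beta(6+1, 8+11) = Beta(7, 19).
For Beta(a, b) with a, b > 1 the mode is (a−1)/(a+b−2) = 6/24 ≈ 0.2500.

p̂_MAP = 0.2500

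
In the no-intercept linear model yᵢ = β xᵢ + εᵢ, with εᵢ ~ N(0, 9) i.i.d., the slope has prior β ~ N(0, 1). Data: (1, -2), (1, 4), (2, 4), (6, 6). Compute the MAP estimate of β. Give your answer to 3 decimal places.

β̂_MAP = 0.902

log p(β | y) = −Σ(yᵢ − βxᵢ)²/(2·9) − β²/(2·1) + const.
Setting the derivative to zero: Σxᵢ(yᵢ − βxᵢ)/9 − β/1 = 0, so β = Σxᵢyᵢ / (Σxᵢ² + σ²/τ²).
Σxᵢyᵢ = 1·(-2) + 1·4 + 2·4 + 6·6 = 46; Σxᵢ² = 42; σ²/τ² = 9.
β̂_MAP = 46 / (42 + 9) = 46/51 ≈ 0.902.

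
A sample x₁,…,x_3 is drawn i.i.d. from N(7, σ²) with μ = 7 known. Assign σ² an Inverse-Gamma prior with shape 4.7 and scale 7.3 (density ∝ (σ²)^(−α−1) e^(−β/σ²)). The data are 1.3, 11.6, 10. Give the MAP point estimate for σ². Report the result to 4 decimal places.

σ̂²_MAP = 5.3646

Sum of squared deviations about the known mean: SS = (1.3−7)² + (11.6−7)² + (10−7)² = 62.65.
The Normal likelihood contributes (σ²)^(−n/2) exp(−SS/(2σ²)), so the posterior is Inverse-Gamma(α + n/2, β + SS/2) = Inverse-Gamma(6.2, 38.625).
The mode of Inverse-Gamma(a, b) is b/(a+1) = 38.625/7.2 ≈ 5.3646.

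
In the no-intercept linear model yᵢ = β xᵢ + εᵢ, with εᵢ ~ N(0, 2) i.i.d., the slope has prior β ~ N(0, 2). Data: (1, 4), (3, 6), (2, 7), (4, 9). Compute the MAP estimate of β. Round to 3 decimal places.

log p(β | y) = −Σ(yᵢ − βxᵢ)²/(2·2) − β²/(2·2) + const.
Setting the derivative to zero: Σxᵢ(yᵢ − βxᵢ)/2 − β/2 = 0, so β = Σxᵢyᵢ / (Σxᵢ² + σ²/τ²).
Σxᵢyᵢ = 1·4 + 3·6 + 2·7 + 4·9 = 72; Σxᵢ² = 30; σ²/τ² = 1.
β̂_MAP = 72 / (30 + 1) = 72/31 ≈ 2.323.

β̂_MAP = 2.323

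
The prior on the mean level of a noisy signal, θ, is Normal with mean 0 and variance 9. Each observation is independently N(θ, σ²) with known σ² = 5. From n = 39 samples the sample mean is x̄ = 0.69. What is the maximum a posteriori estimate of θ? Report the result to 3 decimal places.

n = 39, x̄ = 0.69.
For a Normal prior and Normal likelihood with known variance, the posterior is Normal; its mode equals its mean, the precision-weighted average.
Prior precision 1/σ₀² = 1/9; data precision n/σ² = 39/5 = 7.8.
θ̂ = ((1/9)·0 + 7.8·0.69) / (1/9 + 7.8) = 5.382/(356/45) = 24219/35600 ≈ 0.680.

θ̂_MAP = 0.680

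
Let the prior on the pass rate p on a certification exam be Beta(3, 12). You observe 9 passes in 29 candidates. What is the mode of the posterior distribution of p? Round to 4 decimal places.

Prior: Beta(3, 12).
Data: 9 successes in 29 trials. The binomial likelihood contributes p^9(1−p)^20, so the posterior is Beta(3+9, 12+20) = Beta(12, 32).
For Beta(a, b) with a, b > 1 the mode is (a−1)/(a+b−2) = 11/42 ≈ 0.2619.

p̂_MAP = 0.2619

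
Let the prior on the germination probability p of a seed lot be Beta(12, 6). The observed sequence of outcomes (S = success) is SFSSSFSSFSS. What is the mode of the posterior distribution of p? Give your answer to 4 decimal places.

p̂_MAP = 0.7037

Prior: Beta(12, 6).
Data: 8 successes in 11 trials (from the sequence). The binomial likelihood contributes p^8(1−p)^3, so the posterior is Beta(12+8, 6+3) = Beta(20, 9).
For Beta(a, b) with a, b > 1 the mode is (a−1)/(a+b−2) = 19/27 ≈ 0.7037.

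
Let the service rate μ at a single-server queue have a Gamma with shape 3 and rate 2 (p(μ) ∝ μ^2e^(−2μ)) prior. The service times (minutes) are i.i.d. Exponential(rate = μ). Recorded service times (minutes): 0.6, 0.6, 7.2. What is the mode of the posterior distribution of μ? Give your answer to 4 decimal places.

μ̂_MAP = 0.4808

The Exponential(rate=μ) likelihood is ∝ μ^n e^(−μΣtᵢ). Here n = 3 and Σtᵢ = 0.6 + 0.6 + 7.2 = 8.4.
Posterior ∝ μ^2e^(−2μ) · μ^3e^(−8.4μ) = μ^5e^(−10.4μ), i.e. Gamma(6, 10.4).
Mode = (a−1)/b = 5/10.4 ≈ 0.4808.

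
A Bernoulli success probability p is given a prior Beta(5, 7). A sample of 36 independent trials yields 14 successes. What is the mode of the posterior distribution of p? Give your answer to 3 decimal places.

Prior: Beta(5, 7).
Data: 14 successes in 36 trials. The binomial likelihood contributes p^14(1−p)^22, so the posterior is Beta(5+14, 7+22) = Beta(19, 29).
For Beta(a, b) with a, b > 1 the mode is (a−1)/(a+b−2) = 18/46 ≈ 0.391.

p̂_MAP = 0.391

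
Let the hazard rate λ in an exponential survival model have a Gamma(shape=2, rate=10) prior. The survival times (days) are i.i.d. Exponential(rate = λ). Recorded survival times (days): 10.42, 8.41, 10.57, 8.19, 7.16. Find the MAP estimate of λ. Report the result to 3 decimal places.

λ̂_MAP = 0.110

The Exponential(rate=λ) likelihood is ∝ λ^n e^(−λΣtᵢ). Here n = 5 and Σtᵢ = 10.42 + 8.41 + 10.57 + 8.19 + 7.16 = 44.75.
Posterior ∝ λe^(−10λ) · λ^5e^(−44.75λ) = λ^6e^(−54.75λ), i.e. Gamma(7, 54.75).
Mode = (a−1)/b = 6/54.75 ≈ 0.110.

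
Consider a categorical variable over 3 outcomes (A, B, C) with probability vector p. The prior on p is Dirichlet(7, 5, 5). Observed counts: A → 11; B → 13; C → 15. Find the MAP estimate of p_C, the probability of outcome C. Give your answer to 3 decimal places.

The posterior is Dirichlet(αᵢ + nᵢ) = Dirichlet(18, 18, 20).
For a Dirichlet(a₁,…,a_K) with all aᵢ > 1, the mode has j-th component (aⱼ − 1)/(Σaᵢ − K).
Here Σaᵢ = 56 and K = 3, so p_C = (20 − 1)/(56 − 3) = 19/53 ≈ 0.358.

MAP estimate of p_C = 0.358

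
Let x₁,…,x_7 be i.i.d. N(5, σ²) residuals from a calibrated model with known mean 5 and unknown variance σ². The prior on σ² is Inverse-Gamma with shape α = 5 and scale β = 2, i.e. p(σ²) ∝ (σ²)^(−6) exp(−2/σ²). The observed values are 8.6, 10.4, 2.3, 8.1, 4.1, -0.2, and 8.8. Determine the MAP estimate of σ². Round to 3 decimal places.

Sum of squared deviations about the known mean: SS = (8.6−5)² + (10.4−5)² + (2.3−5)² + (8.1−5)² + (4.1−5)² + (-0.2−5)² + (8.8−5)² = 101.31.
The Normal likelihood contributes (σ²)^(−n/2) exp(−SS/(2σ²)), so the posterior is Inverse-Gamma(α + n/2, β + SS/2) = Inverse-Gamma(8.5, 52.655).
The mode of Inverse-Gamma(a, b) is b/(a+1) = 52.655/9.5 ≈ 5.543.

σ̂²_MAP = 5.543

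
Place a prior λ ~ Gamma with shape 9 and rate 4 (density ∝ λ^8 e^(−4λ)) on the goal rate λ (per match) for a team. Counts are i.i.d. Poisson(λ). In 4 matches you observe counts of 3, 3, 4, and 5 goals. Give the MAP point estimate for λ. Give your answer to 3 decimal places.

λ̂_MAP = 2.875

Σxᵢ = 3+3+4+5 = 15, with n = 4.
Posterior ∝ λ^8e^(−4λ) · λ^15e^(−4λ) = λ^23e^(−8λ), i.e. Gamma(shape=24, rate=8).
The mode of a Gamma(a, b) with a ≥ 1 (shape–rate) is (a−1)/b = 23/8 ≈ 2.875.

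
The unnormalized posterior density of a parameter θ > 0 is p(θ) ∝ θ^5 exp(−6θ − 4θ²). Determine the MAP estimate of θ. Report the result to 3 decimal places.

ℓ'(θ) = 5/θ − 6 − 8θ. Setting this to zero and multiplying by θ: 8θ² + 6θ − 5 = 0.
θ = (−6 + √(6² + 4·8·5)) / (2·8) = (−6 + √196) / 16 = (−6 + 14)/16 = 1/2.
ℓ''(θ) = −5/θ² − 8 < 0, confirming a maximum.

θ̂_MAP = 0.500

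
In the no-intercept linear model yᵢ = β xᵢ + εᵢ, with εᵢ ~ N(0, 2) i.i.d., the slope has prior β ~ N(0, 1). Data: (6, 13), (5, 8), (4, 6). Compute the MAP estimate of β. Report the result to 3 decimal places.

log p(β | y) = −Σ(yᵢ − βxᵢ)²/(2·2) − β²/(2·1) + const.
Setting the derivative to zero: Σxᵢ(yᵢ − βxᵢ)/2 − β/1 = 0, so β = Σxᵢyᵢ / (Σxᵢ² + σ²/τ²).
Σxᵢyᵢ = 6·13 + 5·8 + 4·6 = 142; Σxᵢ² = 77; σ²/τ² = 2.
β̂_MAP = 142 / (77 + 2) = 142/79 ≈ 1.797.

β̂_MAP = 1.797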